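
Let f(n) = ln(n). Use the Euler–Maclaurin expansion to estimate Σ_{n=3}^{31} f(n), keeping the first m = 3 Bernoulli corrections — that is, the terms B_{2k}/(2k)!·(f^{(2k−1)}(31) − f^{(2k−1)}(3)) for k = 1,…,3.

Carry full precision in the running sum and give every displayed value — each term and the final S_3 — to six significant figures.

S_3 ≈ 77.3991

∫_3^31 ln(x) dx evaluates to 75.1578.
Endpoint term: (f(3) + f(31))/2 = (1.09861 + 3.43399)/2 = 2.26630.
So far: 77.4241.
k=1: B_{2}/(2)! × [f^{(1)}(31) − f^{(1)}(3)] = 1/12 × (0.0322581 − 0.333333) = -0.0250896.
Partial sum through k=1: 77.3990.
k=2: B_{4}/(4)! × [f^{(3)}(31) − f^{(3)}(3)] = −1/720 × (6.71344e-05 − 0.0740741) = 0.000102787.
Partial sum through k=2: 77.3991.
k=3: B_{6}/(6)! × [f^{(5)}(31) − f^{(5)}(3)] = 1/30240 × (8.38306e-07 − 0.0987654) = -3.26602e-06.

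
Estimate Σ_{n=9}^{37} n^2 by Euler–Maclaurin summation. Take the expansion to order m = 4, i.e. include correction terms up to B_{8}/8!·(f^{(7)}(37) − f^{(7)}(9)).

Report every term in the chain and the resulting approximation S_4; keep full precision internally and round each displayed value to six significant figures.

The integral term ∫_9^37 x^2 dx = 16641.3.
Boundary: ½(f(9) + f(37)) = ½(81.0000 + 1369.00) = 725.000.
So far: 17366.3.
k=1: B_{2}/(2)! × [f^{(1)}(37) − f^{(1)}(9)] = 1/12 × (74.0000 − 18.0000) = 4.66667.
Partial sum through k=1: 17371.0.
k=2: B_{4}/(4)! × [f^{(3)}(37) − f^{(3)}(9)] = −1/720 × (0.00000 − 0.00000) = 0.00000.
Partial sum through k=2: 17371.0.
k=3: B_{6}/(6)! × [f^{(5)}(37) − f^{(5)}(9)] = 1/30240 × (0.00000 − 0.00000) = 0.00000.
Partial sum through k=3: 17371.0.
k=4: B_{8}/(8)! × [f^{(7)}(37) − f^{(7)}(9)] = −1/1209600 × (0.00000 − 0.00000) = 0.00000.

S_4 ≈ 17371.0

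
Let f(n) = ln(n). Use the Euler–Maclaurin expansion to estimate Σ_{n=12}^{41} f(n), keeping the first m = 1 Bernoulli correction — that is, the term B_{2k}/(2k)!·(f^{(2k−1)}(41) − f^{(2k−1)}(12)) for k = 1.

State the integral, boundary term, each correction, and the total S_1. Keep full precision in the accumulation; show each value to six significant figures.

S_1 ≈ 96.5319

Integral: ∫_12^41 ln(x) dx = 93.4376.
Boundary: ½(f(12) + f(41)) = ½(2.48491 + 3.71357) = 3.09924.
Running total after boundary: 96.5368.
Order-1 term: 1/12 · (0.0243902 − 0.0833333) = -0.00491192.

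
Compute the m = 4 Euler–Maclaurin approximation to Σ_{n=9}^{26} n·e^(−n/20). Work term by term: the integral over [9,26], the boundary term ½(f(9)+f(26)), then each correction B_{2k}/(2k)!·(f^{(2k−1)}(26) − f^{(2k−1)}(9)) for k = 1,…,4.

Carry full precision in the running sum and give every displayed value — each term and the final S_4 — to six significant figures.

S_4 ≈ 125.471

∫_9^26 x·e^(−x/20) dx evaluates to 119.095.
Boundary: ½(f(9) + f(26)) = ½(5.73865 + 7.08583) = 6.41224.
So far: 125.507.
k=1: B_{2}/(2)! × [f^{(1)}(26) − f^{(1)}(9)] = 1/12 × (-0.0817595 − 0.350695) = -0.0360379.
After k=1: 125.471.
k=2: B_{4}/(4)! × [f^{(3)}(26) − f^{(3)}(9)] = −1/720 × (0.00115826 − 0.00406488) = 4.03697e-06.
After k=2: 125.471.
k=3: B_{6}/(6)! × [f^{(5)}(26) − f^{(5)}(9)] = 1/30240 × (6.30230e-06 − 1.81326e-05) = -3.91212e-10.
After k=3: 125.471.
k=4: B_{8}/(8)! × [f^{(7)}(26) − f^{(7)}(9)] = −1/1209600 × (2.42724e-08 − 6.52573e-08) = 3.38830e-14.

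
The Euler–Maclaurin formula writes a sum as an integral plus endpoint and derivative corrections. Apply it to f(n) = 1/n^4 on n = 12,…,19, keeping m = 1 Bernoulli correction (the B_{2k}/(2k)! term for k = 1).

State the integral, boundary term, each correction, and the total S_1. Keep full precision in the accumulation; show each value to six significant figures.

S_1 ≈ 0.000173458

Integral: ∫_12^19 1/x^4 dx = 0.000144303.
Boundary: ½(f(12) + f(19)) = ½(4.82253e-05 + 7.67336e-06) = 2.79493e-05.
Running total after boundary: 0.000172253.
Order-1 term: 1/12 · (-1.61544e-06 − (-1.60751e-05)) = 1.20497e-06.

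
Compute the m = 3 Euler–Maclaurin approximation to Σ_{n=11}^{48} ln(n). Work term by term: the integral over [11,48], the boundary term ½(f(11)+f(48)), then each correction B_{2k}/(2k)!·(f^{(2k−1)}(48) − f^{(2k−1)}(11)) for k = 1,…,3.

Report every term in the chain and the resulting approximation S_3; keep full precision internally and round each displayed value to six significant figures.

Integral: ∫_11^48 ln(x) dx = 122.441.
Endpoint term: (f(11) + f(48))/2 = (2.39790 + 3.87120)/2 = 3.13455.
So far: 125.575.
Order-1 term: 1/12 · (0.0208333 − 0.0909091) = -0.00583965.
After k=1: 125.570.
Order-2 term: −1/720 · (1.80845e-05 − 0.00150263) = 2.06187e-06.
After k=2: 125.570.
Order-3 term: 1/30240 · (9.41901e-08 − 0.000149021) = -4.92483e-09.

S_3 ≈ 125.570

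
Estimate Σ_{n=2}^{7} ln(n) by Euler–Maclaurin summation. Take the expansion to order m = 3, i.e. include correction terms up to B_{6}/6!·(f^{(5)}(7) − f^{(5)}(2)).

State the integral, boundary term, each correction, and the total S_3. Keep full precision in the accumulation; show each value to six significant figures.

S_3 ≈ 8.52516

∫_2^7 ln(x) dx evaluates to 7.23508.
½[f(2) + f(7)] = ½[0.693147 + 1.94591] = 1.31953.
So far: 8.55461.
k=1: B_{2}/(2)! × [f^{(1)}(7) − f^{(1)}(2)] = 1/12 × (0.142857 − 0.500000) = -0.0297619.
Running total after k=1: 8.52484.
k=2: B_{4}/(4)! × [f^{(3)}(7) − f^{(3)}(2)] = −1/720 × (0.00583090 − 0.250000) = 0.000339124.
Running total after k=2: 8.52518.
k=3: B_{6}/(6)! × [f^{(5)}(7) − f^{(5)}(2)] = 1/30240 × (0.00142798 − 0.750000) = -2.47544e-05.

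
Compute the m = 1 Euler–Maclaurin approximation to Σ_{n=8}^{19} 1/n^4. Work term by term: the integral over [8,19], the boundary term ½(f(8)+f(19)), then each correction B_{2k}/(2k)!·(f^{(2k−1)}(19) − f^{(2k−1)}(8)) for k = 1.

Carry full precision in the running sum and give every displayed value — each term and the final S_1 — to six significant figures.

S_1 ≈ 0.000738389

Integral: ∫_8^19 1/x^4 dx = 0.000602444.
Endpoint term: (f(8) + f(19))/2 = (0.000244141 + 7.67336e-06)/2 = 0.000125907.
Integral + boundary = 0.000728351.
k=1: B_{2}/(2)! × [f^{(1)}(19) − f^{(1)}(8)] = 1/12 × (-1.61544e-06 − (-0.000122070)) = 1.00379e-05.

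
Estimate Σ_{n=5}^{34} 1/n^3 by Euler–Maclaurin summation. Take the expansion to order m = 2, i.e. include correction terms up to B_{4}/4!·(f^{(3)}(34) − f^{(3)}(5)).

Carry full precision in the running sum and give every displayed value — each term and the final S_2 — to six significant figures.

∫_5^34 1/x^3 dx evaluates to 0.0195675.
Endpoint term: (f(5) + f(34))/2 = (0.00800000 + 2.54427e-05)/2 = 0.00401272.
Running total after boundary: 0.0235802.
k=1: B_{2}/(2)! × [f^{(1)}(34) − f^{(1)}(5)] = 1/12 × (-2.24494e-06 − (-0.00480000)) = 0.000399813.
After k=1: 0.0239800.
k=2: B_{4}/(4)! × [f^{(3)}(34) − f^{(3)}(5)] = −1/720 × (-3.88399e-08 − (-0.00384000)) = -5.33328e-06.

S_2 ≈ 0.0239747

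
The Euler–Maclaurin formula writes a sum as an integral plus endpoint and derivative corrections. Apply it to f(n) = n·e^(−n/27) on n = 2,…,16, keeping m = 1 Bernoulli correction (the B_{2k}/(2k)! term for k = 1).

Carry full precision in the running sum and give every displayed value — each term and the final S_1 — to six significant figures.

The integral term ∫_2^16 x·e^(−x/27) dx = 85.1885.
Boundary: ½(f(2) + f(16)) = ½(1.85721 + 8.84627) = 5.35174.
So far: 90.5402.
Correction k=1: B_{2}/2! · (f^{(1)}(16) − f^{(1)}(2)) = 1/12 · (0.225252 − 0.859818) = -0.0528804.

S_1 ≈ 90.4873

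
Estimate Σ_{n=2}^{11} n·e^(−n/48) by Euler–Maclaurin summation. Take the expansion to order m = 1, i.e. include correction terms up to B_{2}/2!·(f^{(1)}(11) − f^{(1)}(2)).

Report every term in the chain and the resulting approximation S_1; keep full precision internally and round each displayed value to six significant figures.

Integral: ∫_2^11 x·e^(−x/48) dx = 50.0597.
Endpoint term: (f(2) + f(11))/2 = (1.91838 + 8.74716)/2 = 5.33277.
Integral + boundary = 55.3924.
k=1: B_{2}/(2)! × [f^{(1)}(11) − f^{(1)}(2)] = 1/12 × (0.612964 − 0.919223) = -0.0255216.

S_1 ≈ 55.3669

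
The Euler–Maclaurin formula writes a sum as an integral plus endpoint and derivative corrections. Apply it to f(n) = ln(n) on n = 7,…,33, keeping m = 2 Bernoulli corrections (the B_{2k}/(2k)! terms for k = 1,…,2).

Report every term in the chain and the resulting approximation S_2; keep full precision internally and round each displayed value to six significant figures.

S_2 ≈ 78.4752

Integral: ∫_7^33 ln(x) dx = 75.7634.
½[f(7) + f(33)] = ½[1.94591 + 3.49651] = 2.72121.
Integral + boundary = 78.4846.
Correction k=1: B_{2}/2! · (f^{(1)}(33) − f^{(1)}(7)) = 1/12 · (0.0303030 − 0.142857) = -0.00937951.
After k=1: 78.4752.
Correction k=2: B_{4}/4! · (f^{(3)}(33) − f^{(3)}(7)) = −1/720 · (5.56529e-05 − 0.00583090) = 8.02118e-06.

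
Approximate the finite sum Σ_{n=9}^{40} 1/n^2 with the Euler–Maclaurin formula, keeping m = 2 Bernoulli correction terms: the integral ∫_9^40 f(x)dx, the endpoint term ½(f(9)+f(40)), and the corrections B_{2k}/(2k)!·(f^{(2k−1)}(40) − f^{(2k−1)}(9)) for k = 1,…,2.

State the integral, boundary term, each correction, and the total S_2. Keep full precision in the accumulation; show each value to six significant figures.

S_2 ≈ 0.0928219

Integral: ∫_9^40 1/x^2 dx = 0.0861111.
Boundary: ½(f(9) + f(40)) = ½(0.0123457 + 0.000625000) = 0.00648534.
So far: 0.0925965.
Order-1 term: 1/12 · (-3.12500e-05 − (-0.00274348)) = 0.000226020.
After k=1: 0.0928225.
Order-2 term: −1/720 · (-2.34375e-07 − (-0.000406442)) = -5.64177e-07.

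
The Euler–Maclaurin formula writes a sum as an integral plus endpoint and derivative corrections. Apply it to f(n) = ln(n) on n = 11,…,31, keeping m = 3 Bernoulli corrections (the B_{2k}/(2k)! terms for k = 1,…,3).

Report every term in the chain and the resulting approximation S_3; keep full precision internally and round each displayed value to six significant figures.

The integral term ∫_11^31 ln(x) dx = 60.0768.
Endpoint term: (f(11) + f(31))/2 = (2.39790 + 3.43399)/2 = 2.91594.
Integral + boundary = 62.9927.
Correction k=1: B_{2}/2! · (f^{(1)}(31) − f^{(1)}(11)) = 1/12 · (0.0322581 − 0.0909091) = -0.00488759.
Running total after k=1: 62.9878.
Correction k=2: B_{4}/4! · (f^{(3)}(31) − f^{(3)}(11)) = −1/720 · (6.71344e-05 − 0.00150263) = 1.99374e-06.
Running total after k=2: 62.9878.
Correction k=3: B_{6}/6! · (f^{(5)}(31) − f^{(5)}(11)) = 1/30240 · (8.38306e-07 − 0.000149021) = -4.90023e-09.

S_3 ≈ 62.9878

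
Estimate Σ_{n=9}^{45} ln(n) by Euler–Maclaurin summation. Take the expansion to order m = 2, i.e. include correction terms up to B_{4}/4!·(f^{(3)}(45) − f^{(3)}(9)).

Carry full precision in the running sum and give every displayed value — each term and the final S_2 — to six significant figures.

Integral: ∫_9^45 ln(x) dx = 115.525.
Boundary: ½(f(9) + f(45)) = ½(2.19722 + 3.80666) = 3.00194.
Integral + boundary = 118.527.
k=1: B_{2}/(2)! × [f^{(1)}(45) − f^{(1)}(9)] = 1/12 × (0.0222222 − 0.111111) = -0.00740741.
Running total after k=1: 118.519.
k=2: B_{4}/(4)! × [f^{(3)}(45) − f^{(3)}(9)] = −1/720 × (2.19479e-05 − 0.00274348) = 3.77991e-06.

S_2 ≈ 118.519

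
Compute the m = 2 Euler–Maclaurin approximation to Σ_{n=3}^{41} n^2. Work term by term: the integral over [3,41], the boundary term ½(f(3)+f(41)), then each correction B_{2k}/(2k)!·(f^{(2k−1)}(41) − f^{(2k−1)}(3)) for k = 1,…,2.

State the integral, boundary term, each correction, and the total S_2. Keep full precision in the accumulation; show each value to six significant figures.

Integral: ∫_3^41 x^2 dx = 22964.7.
Boundary: ½(f(3) + f(41)) = ½(9.00000 + 1681.00) = 845.000.
Integral + boundary = 23809.7.
Correction k=1: B_{2}/2! · (f^{(1)}(41) − f^{(1)}(3)) = 1/12 · (82.0000 − 6.00000) = 6.33333.
After k=1: 23816.0.
Correction k=2: B_{4}/4! · (f^{(3)}(41) − f^{(3)}(3)) = −1/720 · (0.00000 − 0.00000) = 0.00000.

S_2 ≈ 23816.0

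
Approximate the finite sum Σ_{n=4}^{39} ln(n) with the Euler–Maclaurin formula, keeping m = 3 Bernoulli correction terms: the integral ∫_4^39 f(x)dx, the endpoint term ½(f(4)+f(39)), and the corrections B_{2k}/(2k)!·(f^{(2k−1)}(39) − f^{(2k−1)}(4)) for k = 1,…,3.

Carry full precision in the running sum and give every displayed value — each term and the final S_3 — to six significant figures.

S_3 ≈ 104.840

The integral term ∫_4^39 ln(x) dx = 102.334.
Boundary: ½(f(4) + f(39)) = ½(1.38629 + 3.66356) = 2.52493.
So far: 104.859.
Correction k=1: B_{2}/2! · (f^{(1)}(39) − f^{(1)}(4)) = 1/12 · (0.0256410 − 0.250000) = -0.0186966.
Running total after k=1: 104.840.
Correction k=2: B_{4}/4! · (f^{(3)}(39) − f^{(3)}(4)) = −1/720 · (3.37160e-05 − 0.0312500) = 4.33559e-05.
Running total after k=2: 104.840.
Correction k=3: B_{6}/6! · (f^{(5)}(39) − f^{(5)}(4)) = 1/30240 · (2.66004e-07 − 0.0234375) = -7.75041e-07.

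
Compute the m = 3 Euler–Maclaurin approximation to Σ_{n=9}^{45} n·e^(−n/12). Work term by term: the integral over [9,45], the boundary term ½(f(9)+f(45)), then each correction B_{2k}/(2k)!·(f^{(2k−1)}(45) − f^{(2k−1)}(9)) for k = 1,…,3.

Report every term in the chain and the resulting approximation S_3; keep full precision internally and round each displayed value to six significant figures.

The integral term ∫_9^45 x·e^(−x/12) dx = 102.950.
Boundary: ½(f(9) + f(45)) = ½(4.25130 + 1.05830) = 2.65480.
Integral + boundary = 105.605.
Order-1 term: 1/12 · (-0.0646738 − 0.118092) = -0.0152305.
Partial sum through k=1: 105.590.
Order-2 term: −1/720 · (-0.000122488 − 0.00738073) = 1.04211e-05.
Partial sum through k=2: 105.590.
Order-3 term: 1/30240 · (1.41769e-06 − 9.68151e-05) = -3.15468e-09.

S_3 ≈ 105.590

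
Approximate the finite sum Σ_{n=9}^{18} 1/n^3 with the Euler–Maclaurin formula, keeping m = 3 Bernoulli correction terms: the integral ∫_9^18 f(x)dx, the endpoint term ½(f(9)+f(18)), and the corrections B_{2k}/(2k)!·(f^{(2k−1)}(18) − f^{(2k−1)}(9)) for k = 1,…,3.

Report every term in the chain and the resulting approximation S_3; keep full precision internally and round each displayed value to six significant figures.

The integral term ∫_9^18 1/x^3 dx = 0.00462963.
Boundary: ½(f(9) + f(18)) = ½(0.00137174 + 0.000171468) = 0.000771605.
Integral + boundary = 0.00540123.
Correction k=1: B_{2}/2! · (f^{(1)}(18) − f^{(1)}(9)) = 1/12 · (-2.85780e-05 − (-0.000457247)) = 3.57225e-05.
Partial sum through k=1: 0.00543696.
Correction k=2: B_{4}/4! · (f^{(3)}(18) − f^{(3)}(9)) = −1/720 · (-1.76407e-06 − (-0.000112901)) = -1.54356e-07.
Partial sum through k=2: 0.00543680.
Correction k=3: B_{6}/6! · (f^{(5)}(18) − f^{(5)}(9)) = 1/30240 · (-2.28676e-07 − (-5.85410e-05)) = 1.92832e-09.

S_3 ≈ 0.00543680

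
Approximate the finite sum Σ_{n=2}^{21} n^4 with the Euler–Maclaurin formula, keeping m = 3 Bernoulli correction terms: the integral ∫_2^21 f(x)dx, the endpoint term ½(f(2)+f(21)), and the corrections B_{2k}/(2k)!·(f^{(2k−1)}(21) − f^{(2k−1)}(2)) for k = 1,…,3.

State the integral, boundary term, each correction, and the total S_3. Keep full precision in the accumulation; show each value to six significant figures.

S_3 ≈ 917146

The integral term ∫_2^21 x^4 dx = 816814.
Endpoint term: (f(2) + f(21))/2 = (16.0000 + 194481)/2 = 97248.5.
So far: 914062.
Order-1 term: 1/12 · (37044.0 − 32.0000) = 3084.33.
After k=1: 917147.
Order-2 term: −1/720 · (504.000 − 48.0000) = -0.633333.
After k=2: 917146.
Order-3 term: 1/30240 · (0.00000 − 0.00000) = 0.00000.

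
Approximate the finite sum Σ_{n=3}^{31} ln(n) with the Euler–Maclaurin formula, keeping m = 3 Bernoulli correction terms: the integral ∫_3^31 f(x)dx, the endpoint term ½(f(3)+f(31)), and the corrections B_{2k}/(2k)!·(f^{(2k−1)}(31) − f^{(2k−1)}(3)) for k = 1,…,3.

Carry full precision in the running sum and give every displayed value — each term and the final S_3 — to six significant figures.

S_3 ≈ 77.3991

Integral: ∫_3^31 ln(x) dx = 75.1578.
Endpoint term: (f(3) + f(31))/2 = (1.09861 + 3.43399)/2 = 2.26630.
Running total after boundary: 77.4241.
Order-1 term: 1/12 · (0.0322581 − 0.333333) = -0.0250896.
Running total after k=1: 77.3990.
Order-2 term: −1/720 · (6.71344e-05 − 0.0740741) = 0.000102787.
Running total after k=2: 77.3991.
Order-3 term: 1/30240 · (8.38306e-07 − 0.0987654) = -3.26602e-06.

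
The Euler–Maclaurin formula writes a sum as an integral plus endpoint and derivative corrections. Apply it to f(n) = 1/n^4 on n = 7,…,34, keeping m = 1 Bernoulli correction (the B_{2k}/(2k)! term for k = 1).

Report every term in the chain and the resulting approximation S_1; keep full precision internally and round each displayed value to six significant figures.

S_1 ≈ 0.00119178

The integral term ∫_7^34 1/x^4 dx = 0.000963336.
Endpoint term: (f(7) + f(34))/2 = (0.000416493 + 7.48315e-07)/2 = 0.000208621.
So far: 0.00117196.
Order-1 term: 1/12 · (-8.80370e-08 − (-0.000237996)) = 1.98257e-05.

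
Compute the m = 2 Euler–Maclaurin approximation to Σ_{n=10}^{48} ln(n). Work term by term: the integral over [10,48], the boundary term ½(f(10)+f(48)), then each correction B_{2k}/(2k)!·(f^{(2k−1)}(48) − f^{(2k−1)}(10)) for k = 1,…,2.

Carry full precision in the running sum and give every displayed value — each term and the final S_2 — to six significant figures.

Integral: ∫_10^48 ln(x) dx = 124.792.
½[f(10) + f(48)] = ½[2.30259 + 3.87120] = 3.08689.
Running total after boundary: 127.879.
Order-1 term: 1/12 · (0.0208333 − 0.100000) = -0.00659722.
After k=1: 127.872.
Order-2 term: −1/720 · (1.80845e-05 − 0.00200000) = 2.75266e-06.

S_2 ≈ 127.872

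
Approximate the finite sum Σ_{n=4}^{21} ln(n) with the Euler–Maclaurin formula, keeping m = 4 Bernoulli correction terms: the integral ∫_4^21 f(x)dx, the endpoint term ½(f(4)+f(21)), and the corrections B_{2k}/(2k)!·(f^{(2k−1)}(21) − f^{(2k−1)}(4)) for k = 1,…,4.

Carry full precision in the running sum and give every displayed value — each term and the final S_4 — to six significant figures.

Integral: ∫_4^21 ln(x) dx = 41.3898.
Endpoint term: (f(4) + f(21))/2 = (1.38629 + 3.04452)/2 = 2.21541.
Running total after boundary: 43.6052.
k=1: B_{2}/(2)! × [f^{(1)}(21) − f^{(1)}(4)] = 1/12 × (0.0476190 − 0.250000) = -0.0168651.
After k=1: 43.5883.
k=2: B_{4}/(4)! × [f^{(3)}(21) − f^{(3)}(4)] = −1/720 × (0.000215959 − 0.0312500) = 4.31028e-05.
After k=2: 43.5884.
k=3: B_{6}/(6)! × [f^{(5)}(21) − f^{(5)}(4)] = 1/30240 × (5.87645e-06 − 0.0234375) = -7.74855e-07.
After k=3: 43.5884.
k=4: B_{8}/(8)! × [f^{(7)}(21) − f^{(7)}(4)] = −1/1209600 × (3.99758e-07 − 0.0439453) = 3.63301e-08.

S_4 ≈ 43.5884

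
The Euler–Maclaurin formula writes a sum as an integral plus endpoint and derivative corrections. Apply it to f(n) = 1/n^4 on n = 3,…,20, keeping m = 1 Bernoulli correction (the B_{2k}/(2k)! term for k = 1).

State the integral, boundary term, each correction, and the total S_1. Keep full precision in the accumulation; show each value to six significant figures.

S_1 ≈ 0.0198516

The integral term ∫_3^20 1/x^4 dx = 0.0123040.
½[f(3) + f(20)] = ½[0.0123457 + 6.25000e-06] = 0.00617596.
Running total after boundary: 0.0184800.
k=1: B_{2}/(2)! × [f^{(1)}(20) − f^{(1)}(3)] = 1/12 × (-1.25000e-06 − (-0.0164609)) = 0.00137164.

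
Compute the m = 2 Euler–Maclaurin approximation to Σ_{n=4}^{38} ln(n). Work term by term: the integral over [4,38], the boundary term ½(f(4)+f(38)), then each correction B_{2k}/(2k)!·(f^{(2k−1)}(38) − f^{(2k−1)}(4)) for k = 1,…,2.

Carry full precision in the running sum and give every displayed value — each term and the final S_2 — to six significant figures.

S_2 ≈ 101.176

Integral: ∫_4^38 ln(x) dx = 98.6831.
Boundary: ½(f(4) + f(38)) = ½(1.38629 + 3.63759) = 2.51194.
Integral + boundary = 101.195.
k=1: B_{2}/(2)! × [f^{(1)}(38) − f^{(1)}(4)] = 1/12 × (0.0263158 − 0.250000) = -0.0186404.
Partial sum through k=1: 101.176.
k=2: B_{4}/(4)! × [f^{(3)}(38) − f^{(3)}(4)] = −1/720 × (3.64485e-05 − 0.0312500) = 4.33522e-05.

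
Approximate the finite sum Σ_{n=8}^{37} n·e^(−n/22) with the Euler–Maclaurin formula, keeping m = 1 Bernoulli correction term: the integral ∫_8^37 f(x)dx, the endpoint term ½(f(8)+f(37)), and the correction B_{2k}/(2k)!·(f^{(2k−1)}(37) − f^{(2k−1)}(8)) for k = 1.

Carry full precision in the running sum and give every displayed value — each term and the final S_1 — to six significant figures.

∫_8^37 x·e^(−x/22) dx evaluates to 217.321.
Boundary: ½(f(8) + f(37)) = ½(5.56115 + 6.88331) = 6.22223.
Integral + boundary = 223.543.
k=1: B_{2}/(2)! × [f^{(1)}(37) − f^{(1)}(8)] = 1/12 × (-0.126842 − 0.442364) = -0.0474339.

S_1 ≈ 223.496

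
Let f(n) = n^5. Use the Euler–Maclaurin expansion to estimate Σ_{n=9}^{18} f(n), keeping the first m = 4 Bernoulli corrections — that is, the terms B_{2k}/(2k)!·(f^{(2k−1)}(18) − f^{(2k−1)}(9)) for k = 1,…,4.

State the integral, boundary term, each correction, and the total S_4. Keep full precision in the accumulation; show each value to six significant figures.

∫_9^18 x^5 dx evaluates to 5.58013e+06.
Boundary: ½(f(9) + f(18)) = ½(59049.0 + 1.88957e+06) = 974308.
Running total after boundary: 6.55444e+06.
Order-1 term: 1/12 · (524880 − 32805.0) = 41006.2.
Running total after k=1: 6.59545e+06.
Order-2 term: −1/720 · (19440.0 − 4860.00) = -20.2500.
Running total after k=2: 6.59542e+06.
Order-3 term: 1/30240 · (120.000 − 120.000) = 0.00000.
Running total after k=3: 6.59542e+06.
Order-4 term: −1/1209600 · (0.00000 − 0.00000) = 0.00000.

S_4 ≈ 6.59542e+06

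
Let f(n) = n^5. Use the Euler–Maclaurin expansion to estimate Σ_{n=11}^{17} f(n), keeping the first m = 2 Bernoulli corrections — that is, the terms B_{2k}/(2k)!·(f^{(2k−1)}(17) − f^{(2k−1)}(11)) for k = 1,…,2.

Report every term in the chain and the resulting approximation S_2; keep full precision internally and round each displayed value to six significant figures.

S_2 ≈ 4.54681e+06

∫_11^17 x^5 dx evaluates to 3.72767e+06.
Endpoint term: (f(11) + f(17))/2 = (161051 + 1.41986e+06)/2 = 790454.
Running total after boundary: 4.51812e+06.
Correction k=1: B_{2}/2! · (f^{(1)}(17) − f^{(1)}(11)) = 1/12 · (417605 − 73205.0) = 28700.0.
Partial sum through k=1: 4.54682e+06.
Correction k=2: B_{4}/4! · (f^{(3)}(17) − f^{(3)}(11)) = −1/720 · (17340.0 − 7260.00) = -14.0000.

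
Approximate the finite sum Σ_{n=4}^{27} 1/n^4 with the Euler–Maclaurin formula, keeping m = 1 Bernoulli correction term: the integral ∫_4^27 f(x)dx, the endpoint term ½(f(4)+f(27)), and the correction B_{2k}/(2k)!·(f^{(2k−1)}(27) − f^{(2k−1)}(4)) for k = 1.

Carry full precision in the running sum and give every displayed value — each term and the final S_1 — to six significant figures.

S_1 ≈ 0.00747096

Integral: ∫_4^27 1/x^4 dx = 0.00519140.
Endpoint term: (f(4) + f(27))/2 = (0.00390625 + 1.88168e-06)/2 = 0.00195407.
Running total after boundary: 0.00714546.
Order-1 term: 1/12 · (-2.78767e-07 − (-0.00390625)) = 0.000325498.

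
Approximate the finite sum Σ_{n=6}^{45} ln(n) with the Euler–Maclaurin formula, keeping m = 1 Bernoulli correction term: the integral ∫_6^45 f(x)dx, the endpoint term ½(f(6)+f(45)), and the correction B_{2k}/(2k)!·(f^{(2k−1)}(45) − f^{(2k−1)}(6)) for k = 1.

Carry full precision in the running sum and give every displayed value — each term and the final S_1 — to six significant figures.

S_1 ≈ 124.336

Integral: ∫_6^45 ln(x) dx = 121.549.
½[f(6) + f(45)] = ½[1.79176 + 3.80666] = 2.79921.
So far: 124.348.
Order-1 term: 1/12 · (0.0222222 − 0.166667) = -0.0120370.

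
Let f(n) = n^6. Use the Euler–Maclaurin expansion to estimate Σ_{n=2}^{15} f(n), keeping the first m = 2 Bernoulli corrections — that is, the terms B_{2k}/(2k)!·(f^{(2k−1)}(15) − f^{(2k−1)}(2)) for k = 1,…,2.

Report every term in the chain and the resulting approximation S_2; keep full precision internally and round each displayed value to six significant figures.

S_2 ≈ 3.04829e+07

Integral: ∫_2^15 x^6 dx = 2.44085e+07.
½[f(2) + f(15)] = ½[64.0000 + 1.13906e+07] = 5.69534e+06.
Integral + boundary = 3.01038e+07.
Correction k=1: B_{2}/2! · (f^{(1)}(15) − f^{(1)}(2)) = 1/12 · (4.55625e+06 − 192.000) = 379672.
Running total after k=1: 3.04835e+07.
Correction k=2: B_{4}/4! · (f^{(3)}(15) − f^{(3)}(2)) = −1/720 · (405000 − 960.000) = -561.167.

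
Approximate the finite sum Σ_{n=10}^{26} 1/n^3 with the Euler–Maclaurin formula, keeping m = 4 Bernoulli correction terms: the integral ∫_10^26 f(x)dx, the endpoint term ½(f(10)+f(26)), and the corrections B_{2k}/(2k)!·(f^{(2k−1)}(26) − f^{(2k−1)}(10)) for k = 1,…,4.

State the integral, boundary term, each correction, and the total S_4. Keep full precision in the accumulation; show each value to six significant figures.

S_4 ≈ 0.00481317

Integral: ∫_10^26 1/x^3 dx = 0.00426036.
Endpoint term: (f(10) + f(26))/2 = (0.00100000 + 5.68958e-05)/2 = 0.000528448.
So far: 0.00478880.
Order-1 term: 1/12 · (-6.56490e-06 − (-0.000300000)) = 2.44529e-05.
Partial sum through k=1: 0.00481326.
Order-2 term: −1/720 · (-1.94228e-07 − (-6.00000e-05)) = -8.30636e-08.
Partial sum through k=2: 0.00481317.
Order-3 term: 1/30240 · (-1.20674e-08 − (-2.52000e-05)) = 8.32934e-10.
Partial sum through k=3: 0.00481317.
Order-4 term: −1/1209600 · (-1.28529e-09 − (-1.81440e-05)) = -1.49989e-11.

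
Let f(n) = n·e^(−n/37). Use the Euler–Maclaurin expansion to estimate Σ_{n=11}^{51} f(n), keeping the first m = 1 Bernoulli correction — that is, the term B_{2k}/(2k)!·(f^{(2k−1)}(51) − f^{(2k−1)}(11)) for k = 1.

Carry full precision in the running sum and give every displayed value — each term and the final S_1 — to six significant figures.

S_1 ≈ 509.244

The integral term ∫_11^51 x·e^(−x/37) dx = 498.785.
½[f(11) + f(51)] = ½[8.17105 + 12.8513] = 10.5112.
Integral + boundary = 509.296.
k=1: B_{2}/(2)! × [f^{(1)}(51) − f^{(1)}(11)] = 1/12 × (-0.0953464 − 0.521984) = -0.0514442.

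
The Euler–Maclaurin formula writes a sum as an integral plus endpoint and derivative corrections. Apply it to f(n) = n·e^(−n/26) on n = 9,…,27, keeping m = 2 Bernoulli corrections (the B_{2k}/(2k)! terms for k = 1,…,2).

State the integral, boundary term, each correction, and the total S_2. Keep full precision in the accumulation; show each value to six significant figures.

S_2 ≈ 163.849

Integral: ∫_9^27 x·e^(−x/26) dx = 155.927.
Boundary: ½(f(9) + f(27)) = ½(6.36663 + 9.55797) = 7.96230.
Integral + boundary = 163.889.
Order-1 term: 1/12 · (-0.0136153 − 0.462533) = -0.0396790.
Partial sum through k=1: 163.849.
Order-2 term: −1/720 · (0.00102719 − 0.00277713) = 2.43047e-06.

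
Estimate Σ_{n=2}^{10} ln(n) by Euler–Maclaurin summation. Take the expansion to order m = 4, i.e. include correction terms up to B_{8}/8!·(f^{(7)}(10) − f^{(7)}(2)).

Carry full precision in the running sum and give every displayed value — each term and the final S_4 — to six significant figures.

S_4 ≈ 15.1044

∫_2^10 ln(x) dx evaluates to 13.6396.
Boundary: ½(f(2) + f(10)) = ½(0.693147 + 2.30259) = 1.49787.
Running total after boundary: 15.1374.
Order-1 term: 1/12 · (0.100000 − 0.500000) = -0.0333333.
Running total after k=1: 15.1041.
Order-2 term: −1/720 · (0.00200000 − 0.250000) = 0.000344444.
Running total after k=2: 15.1044.
Order-3 term: 1/30240 · (0.000240000 − 0.750000) = -2.47937e-05.
Running total after k=3: 15.1044.
Order-4 term: −1/1209600 · (7.20000e-05 − 5.62500) = 4.65024e-06.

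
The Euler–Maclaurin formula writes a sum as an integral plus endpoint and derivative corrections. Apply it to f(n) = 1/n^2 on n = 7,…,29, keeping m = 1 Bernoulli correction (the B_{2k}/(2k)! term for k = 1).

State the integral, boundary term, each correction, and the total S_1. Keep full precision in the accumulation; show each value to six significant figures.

Integral: ∫_7^29 1/x^2 dx = 0.108374.
½[f(7) + f(29)] = ½[0.0204082 + 0.00118906] = 0.0107986.
So far: 0.119173.
Correction k=1: B_{2}/2! · (f^{(1)}(29) − f^{(1)}(7)) = 1/12 · (-8.20042e-05 − (-0.00583090)) = 0.000479075.

S_1 ≈ 0.119652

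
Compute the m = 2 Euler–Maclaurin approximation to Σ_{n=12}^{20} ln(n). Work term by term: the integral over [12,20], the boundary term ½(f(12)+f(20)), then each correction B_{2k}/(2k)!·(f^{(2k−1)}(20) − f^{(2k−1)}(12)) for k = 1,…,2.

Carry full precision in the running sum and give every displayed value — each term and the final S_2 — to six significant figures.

S_2 ≈ 24.8333

∫_12^20 ln(x) dx evaluates to 22.0958.
Endpoint term: (f(12) + f(20))/2 = (2.48491 + 2.99573)/2 = 2.74032.
Integral + boundary = 24.8361.
Order-1 term: 1/12 · (0.0500000 − 0.0833333) = -0.00277778.
Partial sum through k=1: 24.8333.
Order-2 term: −1/720 · (0.000250000 − 0.00115741) = 1.26029e-06.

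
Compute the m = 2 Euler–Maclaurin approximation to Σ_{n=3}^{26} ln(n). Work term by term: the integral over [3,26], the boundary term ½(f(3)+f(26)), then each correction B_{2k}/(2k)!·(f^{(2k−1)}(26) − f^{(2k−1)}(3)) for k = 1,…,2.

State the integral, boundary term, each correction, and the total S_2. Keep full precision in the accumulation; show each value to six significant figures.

S_2 ≈ 60.5686

∫_3^26 ln(x) dx evaluates to 58.4147.
Endpoint term: (f(3) + f(26))/2 = (1.09861 + 3.25810)/2 = 2.17835.
Integral + boundary = 60.5930.
k=1: B_{2}/(2)! × [f^{(1)}(26) − f^{(1)}(3)] = 1/12 × (0.0384615 − 0.333333) = -0.0245726.
Running total after k=1: 60.5685.
k=2: B_{4}/(4)! × [f^{(3)}(26) − f^{(3)}(3)] = −1/720 × (0.000113792 − 0.0740741) = 0.000102723.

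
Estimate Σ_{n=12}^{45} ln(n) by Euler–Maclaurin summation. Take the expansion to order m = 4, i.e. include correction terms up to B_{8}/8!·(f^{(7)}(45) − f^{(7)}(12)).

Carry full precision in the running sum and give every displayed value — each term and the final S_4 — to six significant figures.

S_4 ≈ 111.622

Integral: ∫_12^45 ln(x) dx = 108.481.
Boundary: ½(f(12) + f(45)) = ½(2.48491 + 3.80666) = 3.14578.
So far: 111.627.
Order-1 term: 1/12 · (0.0222222 − 0.0833333) = -0.00509259.
After k=1: 111.622.
Order-2 term: −1/720 · (2.19479e-05 − 0.00115741) = 1.57703e-06.
After k=2: 111.622.
Order-3 term: 1/30240 · (1.30061e-07 − 9.64506e-05) = -3.18520e-09.
After k=3: 111.622.
Order-4 term: −1/1209600 · (1.92684e-09 − 2.00939e-05) = 1.66104e-11.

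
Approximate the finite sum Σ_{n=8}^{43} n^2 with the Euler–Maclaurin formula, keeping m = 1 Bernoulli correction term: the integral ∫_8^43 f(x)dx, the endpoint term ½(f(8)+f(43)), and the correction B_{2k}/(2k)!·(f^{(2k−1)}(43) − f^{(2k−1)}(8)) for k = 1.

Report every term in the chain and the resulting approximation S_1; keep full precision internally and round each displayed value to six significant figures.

∫_8^43 x^2 dx evaluates to 26331.7.
Boundary: ½(f(8) + f(43)) = ½(64.0000 + 1849.00) = 956.500.
Integral + boundary = 27288.2.
k=1: B_{2}/(2)! × [f^{(1)}(43) − f^{(1)}(8)] = 1/12 × (86.0000 − 16.0000) = 5.83333.

S_1 ≈ 27294.0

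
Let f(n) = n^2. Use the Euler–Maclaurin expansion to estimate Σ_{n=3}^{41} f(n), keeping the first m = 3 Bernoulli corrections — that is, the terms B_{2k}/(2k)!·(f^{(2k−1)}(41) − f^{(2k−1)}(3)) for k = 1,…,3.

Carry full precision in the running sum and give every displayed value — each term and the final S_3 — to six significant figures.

S_3 ≈ 23816.0

The integral term ∫_3^41 x^2 dx = 22964.7.
Boundary: ½(f(3) + f(41)) = ½(9.00000 + 1681.00) = 845.000.
Running total after boundary: 23809.7.
Order-1 term: 1/12 · (82.0000 − 6.00000) = 6.33333.
After k=1: 23816.0.
Order-2 term: −1/720 · (0.00000 − 0.00000) = 0.00000.
After k=2: 23816.0.
Order-3 term: 1/30240 · (0.00000 − 0.00000) = 0.00000.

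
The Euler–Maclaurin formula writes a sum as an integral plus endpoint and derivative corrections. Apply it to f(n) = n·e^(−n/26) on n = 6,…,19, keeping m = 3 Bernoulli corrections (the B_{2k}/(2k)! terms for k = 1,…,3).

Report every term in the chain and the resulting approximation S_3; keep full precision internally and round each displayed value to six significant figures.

The integral term ∫_6^19 x·e^(−x/26) dx = 97.1437.
½[f(6) + f(19)] = ½[4.76354 + 9.14923] = 6.95638.
Running total after boundary: 104.100.
Order-1 term: 1/12 · (0.129645 − 0.610710) = -0.0400887.
Running total after k=1: 104.060.
Order-2 term: −1/720 · (0.00161645 − 0.00325230) = 2.27201e-06.
Running total after k=2: 104.060.
Order-3 term: 1/30240 · (4.49870e-06 − 8.28578e-06) = -1.25234e-10.

S_3 ≈ 104.060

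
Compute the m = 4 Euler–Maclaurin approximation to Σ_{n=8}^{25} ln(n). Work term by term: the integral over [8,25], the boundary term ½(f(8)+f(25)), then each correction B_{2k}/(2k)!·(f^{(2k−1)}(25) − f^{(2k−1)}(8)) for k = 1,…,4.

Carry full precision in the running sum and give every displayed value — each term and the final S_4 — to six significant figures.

S_4 ≈ 49.4784

Integral: ∫_8^25 ln(x) dx = 46.8364.
Endpoint term: (f(8) + f(25))/2 = (2.07944 + 3.21888)/2 = 2.64916.
Running total after boundary: 49.4855.
k=1: B_{2}/(2)! × [f^{(1)}(25) − f^{(1)}(8)] = 1/12 × (0.0400000 − 0.125000) = -0.00708333.
After k=1: 49.4784.
k=2: B_{4}/(4)! × [f^{(3)}(25) − f^{(3)}(8)] = −1/720 × (0.000128000 − 0.00390625) = 5.24757e-06.
After k=2: 49.4784.
k=3: B_{6}/(6)! × [f^{(5)}(25) − f^{(5)}(8)] = 1/30240 × (2.45760e-06 − 0.000732422) = -2.41390e-08.
After k=3: 49.4784.
k=4: B_{8}/(8)! × [f^{(7)}(25) − f^{(7)}(8)] = −1/1209600 × (1.17965e-07 − 0.000343323) = 2.83734e-10.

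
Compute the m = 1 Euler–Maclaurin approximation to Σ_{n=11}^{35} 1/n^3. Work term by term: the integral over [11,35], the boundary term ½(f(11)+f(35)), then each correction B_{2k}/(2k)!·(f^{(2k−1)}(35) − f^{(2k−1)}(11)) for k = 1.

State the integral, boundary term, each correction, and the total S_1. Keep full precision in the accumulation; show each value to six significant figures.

∫_11^35 1/x^3 dx evaluates to 0.00372407.
½[f(11) + f(35)] = ½[0.000751315 + 2.33236e-05] = 0.000387319.
So far: 0.00411139.
Correction k=1: B_{2}/2! · (f^{(1)}(35) − f^{(1)}(11)) = 1/12 · (-1.99917e-06 − (-0.000204904)) = 1.69087e-05.

S_1 ≈ 0.00412830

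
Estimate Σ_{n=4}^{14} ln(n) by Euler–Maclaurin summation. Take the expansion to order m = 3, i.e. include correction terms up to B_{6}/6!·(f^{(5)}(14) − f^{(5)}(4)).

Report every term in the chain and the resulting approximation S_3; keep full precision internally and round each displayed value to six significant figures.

S_3 ≈ 23.3995

The integral term ∫_4^14 ln(x) dx = 21.4016.
Endpoint term: (f(4) + f(14))/2 = (1.38629 + 2.63906)/2 = 2.01268.
Integral + boundary = 23.4143.
Correction k=1: B_{2}/2! · (f^{(1)}(14) − f^{(1)}(4)) = 1/12 · (0.0714286 − 0.250000) = -0.0148810.
After k=1: 23.3994.
Correction k=2: B_{4}/4! · (f^{(3)}(14) − f^{(3)}(4)) = −1/720 · (0.000728863 − 0.0312500) = 4.23905e-05.
After k=2: 23.3995.
Correction k=3: B_{6}/6! · (f^{(5)}(14) − f^{(5)}(4)) = 1/30240 · (4.46243e-05 − 0.0234375) = -7.73574e-07.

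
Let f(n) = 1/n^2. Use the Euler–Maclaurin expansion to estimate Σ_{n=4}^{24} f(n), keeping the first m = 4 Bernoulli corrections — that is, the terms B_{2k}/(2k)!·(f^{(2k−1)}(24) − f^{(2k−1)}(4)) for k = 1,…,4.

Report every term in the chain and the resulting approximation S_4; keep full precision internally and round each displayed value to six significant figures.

S_4 ≈ 0.243012

Integral: ∫_4^24 1/x^2 dx = 0.208333.
Endpoint term: (f(4) + f(24))/2 = (0.0625000 + 0.00173611)/2 = 0.0321181.
So far: 0.240451.
k=1: B_{2}/(2)! × [f^{(1)}(24) − f^{(1)}(4)] = 1/12 × (-0.000144676 − (-0.0312500)) = 0.00259211.
Partial sum through k=1: 0.243043.
k=2: B_{4}/(4)! × [f^{(3)}(24) − f^{(3)}(4)] = −1/720 × (-3.01408e-06 − (-0.0234375)) = -3.25479e-05.
Partial sum through k=2: 0.243011.
k=3: B_{6}/(6)! × [f^{(5)}(24) − f^{(5)}(4)] = 1/30240 × (-1.56983e-07 − (-0.0439453)) = 1.45321e-06.
Partial sum through k=3: 0.243012.
k=4: B_{8}/(8)! × [f^{(7)}(24) − f^{(7)}(4)] = −1/1209600 × (-1.52623e-08 − (-0.153809)) = -1.27157e-07.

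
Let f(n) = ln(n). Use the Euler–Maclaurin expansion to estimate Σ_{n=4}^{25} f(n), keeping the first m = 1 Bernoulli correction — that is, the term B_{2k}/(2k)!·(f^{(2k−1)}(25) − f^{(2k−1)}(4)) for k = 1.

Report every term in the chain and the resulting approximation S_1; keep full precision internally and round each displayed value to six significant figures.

Integral: ∫_4^25 ln(x) dx = 53.9267.
Boundary: ½(f(4) + f(25)) = ½(1.38629 + 3.21888) = 2.30259.
Integral + boundary = 56.2293.
k=1: B_{2}/(2)! × [f^{(1)}(25) − f^{(1)}(4)] = 1/12 × (0.0400000 − 0.250000) = -0.0175000.

S_1 ≈ 56.2118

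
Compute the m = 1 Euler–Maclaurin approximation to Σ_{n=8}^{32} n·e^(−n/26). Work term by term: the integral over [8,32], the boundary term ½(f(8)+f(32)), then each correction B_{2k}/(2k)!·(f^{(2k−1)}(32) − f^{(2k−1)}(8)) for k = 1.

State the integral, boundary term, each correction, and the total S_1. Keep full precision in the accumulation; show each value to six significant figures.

S_1 ≈ 216.992

The integral term ∫_8^32 x·e^(−x/26) dx = 209.427.
Endpoint term: (f(8) + f(32))/2 = (5.88113 + 9.34617)/2 = 7.61365.
Running total after boundary: 217.040.
k=1: B_{2}/(2)! × [f^{(1)}(32) − f^{(1)}(8)] = 1/12 × (-0.0674003 − 0.508944) = -0.0480287.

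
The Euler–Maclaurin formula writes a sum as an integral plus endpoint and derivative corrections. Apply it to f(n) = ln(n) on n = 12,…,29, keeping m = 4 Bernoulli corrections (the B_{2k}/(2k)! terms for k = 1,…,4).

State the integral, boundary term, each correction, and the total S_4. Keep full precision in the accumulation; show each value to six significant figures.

S_4 ≈ 53.7547

The integral term ∫_12^29 ln(x) dx = 50.8327.
½[f(12) + f(29)] = ½[2.48491 + 3.36730] = 2.92610.
Running total after boundary: 53.7588.
Correction k=1: B_{2}/2! · (f^{(1)}(29) − f^{(1)}(12)) = 1/12 · (0.0344828 − 0.0833333) = -0.00407088.
Partial sum through k=1: 53.7547.
Correction k=2: B_{4}/4! · (f^{(3)}(29) − f^{(3)}(12)) = −1/720 · (8.20042e-05 − 0.00115741) = 1.49362e-06.
Partial sum through k=2: 53.7547.
Correction k=3: B_{6}/6! · (f^{(5)}(29) − f^{(5)}(12)) = 1/30240 · (1.17010e-06 − 9.64506e-05) = -3.15081e-09.
Partial sum through k=3: 53.7547.
Correction k=4: B_{8}/8! · (f^{(7)}(29) − f^{(7)}(12)) = −1/1209600 · (4.17394e-08 − 2.00939e-05) = 1.65775e-11.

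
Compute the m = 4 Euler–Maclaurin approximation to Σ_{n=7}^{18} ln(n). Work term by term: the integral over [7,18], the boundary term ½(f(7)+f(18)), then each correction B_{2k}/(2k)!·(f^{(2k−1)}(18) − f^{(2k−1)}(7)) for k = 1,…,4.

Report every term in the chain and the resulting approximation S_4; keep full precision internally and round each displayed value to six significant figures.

S_4 ≈ 29.8162

The integral term ∫_7^18 ln(x) dx = 27.4053.
Boundary: ½(f(7) + f(18)) = ½(1.94591 + 2.89037) = 2.41814.
Running total after boundary: 29.8235.
Order-1 term: 1/12 · (0.0555556 − 0.142857) = -0.00727513.
After k=1: 29.8162.
Order-2 term: −1/720 · (0.000342936 − 0.00583090) = 7.62218e-06.
After k=2: 29.8162.
Order-3 term: 1/30240 · (1.27013e-05 − 0.00142798) = -4.68014e-08.
After k=3: 29.8162.
Order-4 term: −1/1209600 · (1.17605e-06 − 0.000874271) = 7.21805e-10.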